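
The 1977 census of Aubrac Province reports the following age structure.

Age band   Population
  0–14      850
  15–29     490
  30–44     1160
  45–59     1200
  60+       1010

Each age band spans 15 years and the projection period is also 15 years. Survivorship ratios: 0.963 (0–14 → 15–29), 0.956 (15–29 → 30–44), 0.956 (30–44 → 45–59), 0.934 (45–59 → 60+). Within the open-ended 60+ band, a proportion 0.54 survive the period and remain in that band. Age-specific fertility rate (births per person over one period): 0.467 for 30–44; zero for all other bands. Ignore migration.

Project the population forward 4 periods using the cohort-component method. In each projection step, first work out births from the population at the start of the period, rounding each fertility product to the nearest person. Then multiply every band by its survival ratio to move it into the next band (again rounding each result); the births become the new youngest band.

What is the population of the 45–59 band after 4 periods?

477

(Groups numbered youngest = 1 to oldest = 5.)
— Period 1 —
Births: 1160 × 0.467 = 542
Group 2: 850 × 0.963 = 819
Group 3: 490 × 0.956 = 468
Group 4: 1160 × 0.956 = 1109
Group 5: 1200 × 0.934 + 1010 × 0.54 = 1121 + 545 = 1666
End of period: [542, 819, 468, 1109, 1666]
— Period 2 —
Births: 468 × 0.467 = 219
Group 2: 542 × 0.963 = 522
Group 3: 819 × 0.956 = 783
Group 4: 468 × 0.956 = 447
Group 5: 1109 × 0.934 + 1666 × 0.54 = 1036 + 900 = 1936
End of period: [219, 522, 783, 447, 1936]
— Period 3 —
Births: 783 × 0.467 = 366
Group 2: 219 × 0.963 = 211
Group 3: 522 × 0.956 = 499
Group 4: 783 × 0.956 = 749
Group 5: 447 × 0.934 + 1936 × 0.54 = 417 + 1045 = 1462
End of period: [366, 211, 499, 749, 1462]
— Period 4 —
Births: 499 × 0.467 = 233
Group 2: 366 × 0.963 = 352
Group 3: 211 × 0.956 = 202
Group 4: 499 × 0.956 = 477
Group 5: 749 × 0.934 + 1462 × 0.54 = 700 + 789 = 1489
End of period: [233, 352, 202, 477, 1489]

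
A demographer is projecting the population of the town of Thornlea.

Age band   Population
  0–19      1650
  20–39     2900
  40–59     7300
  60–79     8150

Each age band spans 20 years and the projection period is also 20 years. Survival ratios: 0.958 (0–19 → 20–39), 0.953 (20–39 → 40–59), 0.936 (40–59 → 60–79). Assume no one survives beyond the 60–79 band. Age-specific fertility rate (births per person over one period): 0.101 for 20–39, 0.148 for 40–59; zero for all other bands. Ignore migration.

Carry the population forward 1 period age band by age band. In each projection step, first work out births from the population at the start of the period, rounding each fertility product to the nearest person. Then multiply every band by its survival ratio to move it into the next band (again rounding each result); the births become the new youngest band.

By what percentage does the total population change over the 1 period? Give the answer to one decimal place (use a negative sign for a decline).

-37.2

Let band 1 be 0–19 through band 4 = 60–79.
Period 1:
Births: 2900 * 0.101 = 293 ; 7300 * 0.148 = 1080 → 1373
Band 2: 1650 * 0.958 = 1581
Band 3: 2900 * 0.953 = 2764
Band 4: 7300 * 0.936 = 6833
→ [1373, 1581, 2764, 6833]
Total: 20000 → 12551; change = -7449; percentage change = -37.2%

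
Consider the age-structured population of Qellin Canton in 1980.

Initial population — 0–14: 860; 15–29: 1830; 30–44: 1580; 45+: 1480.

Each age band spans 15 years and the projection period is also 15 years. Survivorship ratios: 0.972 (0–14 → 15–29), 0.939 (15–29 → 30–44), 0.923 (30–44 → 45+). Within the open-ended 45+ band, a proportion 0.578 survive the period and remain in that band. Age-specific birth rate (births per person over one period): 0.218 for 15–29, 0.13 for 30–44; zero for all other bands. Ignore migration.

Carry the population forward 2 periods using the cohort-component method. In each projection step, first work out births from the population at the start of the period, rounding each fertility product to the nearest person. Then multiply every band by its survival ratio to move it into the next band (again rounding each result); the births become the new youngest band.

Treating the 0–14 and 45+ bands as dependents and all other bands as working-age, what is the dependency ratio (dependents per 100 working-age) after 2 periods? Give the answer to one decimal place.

Numbering the groups 1..4 from youngest to oldest:
After projecting period 1:
Births: 1830 × 0.218 = 399  |  1580 × 0.13 = 205 → total 604
Group 2: 860 × 0.972 = 836
Group 3: 1830 × 0.939 = 1718
Group 4: 1580 × 0.923 + 1480 × 0.578 = 1458 + 855 = 2313
Population now: 0–14=604, 15–29=836, 30–44=1718, 45+=2313
After projecting period 2:
Births: 836 × 0.218 = 182  |  1718 × 0.13 = 223 → total 405
Group 2: 604 × 0.972 = 587
Group 3: 836 × 0.939 = 785
Group 4: 1718 × 0.923 + 2313 × 0.578 = 1586 + 1337 = 2923
Population now: 0–14=405, 15–29=587, 30–44=785, 45+=2923
Dependents (band 0–14 + band 45+) = 405 + 2923 = 3328; working-age = 1372; ratio = 3328/1372 × 100 = 242.6

242.6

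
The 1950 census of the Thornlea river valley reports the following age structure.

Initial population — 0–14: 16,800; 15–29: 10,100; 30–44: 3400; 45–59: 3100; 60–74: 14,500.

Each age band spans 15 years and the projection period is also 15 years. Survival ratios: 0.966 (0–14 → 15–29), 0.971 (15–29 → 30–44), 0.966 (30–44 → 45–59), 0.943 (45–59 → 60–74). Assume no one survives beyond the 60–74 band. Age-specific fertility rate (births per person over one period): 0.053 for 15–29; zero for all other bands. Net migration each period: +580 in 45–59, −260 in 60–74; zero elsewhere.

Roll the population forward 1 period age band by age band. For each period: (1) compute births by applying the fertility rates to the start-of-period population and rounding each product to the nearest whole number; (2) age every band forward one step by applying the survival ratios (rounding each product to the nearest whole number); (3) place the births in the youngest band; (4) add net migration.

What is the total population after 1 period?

Period 1:
Births: 10100 × 0.053 = 535
15–29: 16800 × 0.966 = 16229
30–44: 10100 × 0.971 = 9807
45–59: 3400 × 0.966 = 3284
60–74: 3100 × 0.943 = 2923
Net migration: 45–59 + 580 → 3864; 60–74 − 260 → 2663
→ [535, 16229, 9807, 3864, 2663]
Total after period 1: 535 + 16229 + 9807 + 3864 + 2663 = 33098

33098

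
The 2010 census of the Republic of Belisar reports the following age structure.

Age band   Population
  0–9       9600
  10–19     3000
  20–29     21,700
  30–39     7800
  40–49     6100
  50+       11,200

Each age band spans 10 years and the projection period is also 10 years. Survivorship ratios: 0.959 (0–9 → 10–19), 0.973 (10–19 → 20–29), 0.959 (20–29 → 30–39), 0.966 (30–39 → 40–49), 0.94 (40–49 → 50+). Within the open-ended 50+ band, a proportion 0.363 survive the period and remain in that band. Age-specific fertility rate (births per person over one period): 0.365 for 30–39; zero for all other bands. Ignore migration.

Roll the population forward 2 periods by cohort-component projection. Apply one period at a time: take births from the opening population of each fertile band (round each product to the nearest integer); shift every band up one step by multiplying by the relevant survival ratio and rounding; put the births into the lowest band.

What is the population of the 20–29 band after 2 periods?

(Bands numbered youngest = 1 to oldest = 6.)
[period 1]
Births: 7800 × 0.365 = 2847
Band 2: 9600 × 0.959 = 9206
Band 3: 3000 × 0.973 = 2919
Band 4: 21700 × 0.959 = 20810
Band 5: 7800 × 0.966 = 7535
Band 6: 6100 × 0.94 + 11200 × 0.363 = 5734 + 4066 = 9800
→ [2847, 9206, 2919, 20810, 7535, 9800]
[period 2]
Births: 20810 × 0.365 = 7596
Band 2: 2847 × 0.959 = 2730
Band 3: 9206 × 0.973 = 8957
Band 4: 2919 × 0.959 = 2799
Band 5: 20810 × 0.966 = 20102
Band 6: 7535 × 0.94 + 9800 × 0.363 = 7083 + 3557 = 10640
→ [7596, 2730, 8957, 2799, 20102, 10640]

8957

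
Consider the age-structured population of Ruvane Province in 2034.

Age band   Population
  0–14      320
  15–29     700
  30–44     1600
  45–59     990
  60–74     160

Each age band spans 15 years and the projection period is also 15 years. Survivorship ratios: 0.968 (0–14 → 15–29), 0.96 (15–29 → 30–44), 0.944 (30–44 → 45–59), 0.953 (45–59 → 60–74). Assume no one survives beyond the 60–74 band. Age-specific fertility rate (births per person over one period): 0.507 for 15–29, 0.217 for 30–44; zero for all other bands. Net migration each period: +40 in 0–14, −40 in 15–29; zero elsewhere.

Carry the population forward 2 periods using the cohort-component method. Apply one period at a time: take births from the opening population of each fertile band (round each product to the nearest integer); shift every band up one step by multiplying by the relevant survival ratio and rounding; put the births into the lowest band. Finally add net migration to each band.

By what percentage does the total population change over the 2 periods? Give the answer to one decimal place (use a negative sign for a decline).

Call the groups 1 to 5, youngest first.
Period 1:
Births: 700 * 0.507 = 355, 1600 * 0.217 = 347 ⇒ total 702
Group 2: 320 * 0.968 = 310
Group 3: 700 * 0.96 = 672
Group 4: 1600 * 0.944 = 1510
Group 5: 990 * 0.953 = 943
Net migration: Group 1 + 40 → 742; Group 2 − 40 → 270
Population now: 0–14=742, 15–29=270, 30–44=672, 45–59=1510, 60–74=943
Period 2:
Births: 270 * 0.507 = 137, 672 * 0.217 = 146 ⇒ total 283
Group 2: 742 * 0.968 = 718
Group 3: 270 * 0.96 = 259
Group 4: 672 * 0.944 = 634
Group 5: 1510 * 0.953 = 1439
Net migration: Group 1 + 40 → 323; Group 2 − 40 → 678
Population now: 0–14=323, 15–29=678, 30–44=259, 45–59=634, 60–74=1439
Total: 3770 → 3333; change = -437; percentage change = -11.6%

-11.6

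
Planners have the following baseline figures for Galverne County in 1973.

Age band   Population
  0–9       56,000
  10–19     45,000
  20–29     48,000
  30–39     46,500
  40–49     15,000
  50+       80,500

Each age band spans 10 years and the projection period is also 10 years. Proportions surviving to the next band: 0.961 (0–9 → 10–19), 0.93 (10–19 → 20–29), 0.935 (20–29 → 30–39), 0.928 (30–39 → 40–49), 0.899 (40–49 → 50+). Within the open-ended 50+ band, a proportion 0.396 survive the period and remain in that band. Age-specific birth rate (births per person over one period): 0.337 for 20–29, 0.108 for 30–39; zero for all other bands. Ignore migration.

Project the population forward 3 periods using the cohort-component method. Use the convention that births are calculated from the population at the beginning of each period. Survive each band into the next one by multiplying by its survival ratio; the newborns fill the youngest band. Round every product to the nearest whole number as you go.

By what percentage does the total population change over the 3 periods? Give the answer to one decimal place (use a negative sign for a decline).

(Groups numbered youngest = 1 to oldest = 6.)
Period 1:
Births: 48000 * 0.337 = 16176  |  46500 * 0.108 = 5022 ⇒ total 21198
Group 2: 56000 * 0.961 = 53816
Group 3: 45000 * 0.93 = 41850
Group 4: 48000 * 0.935 = 44880
Group 5: 46500 * 0.928 = 43152
Group 6: 15000 * 0.899 + 80500 * 0.396 = 13485 + 31878 = 45363
Giving 21198 / 53816 / 41850 / 44880 / 43152 / 45363.
Period 2:
Births: 41850 * 0.337 = 14103  |  44880 * 0.108 = 4847 ⇒ total 18950
Group 2: 21198 * 0.961 = 20371
Group 3: 53816 * 0.93 = 50049
Group 4: 41850 * 0.935 = 39130
Group 5: 44880 * 0.928 = 41649
Group 6: 43152 * 0.899 + 45363 * 0.396 = 38794 + 17964 = 56758
Giving 18950 / 20371 / 50049 / 39130 / 41649 / 56758.
Period 3:
Births: 50049 * 0.337 = 16867  |  39130 * 0.108 = 4226 ⇒ total 21093
Group 2: 18950 * 0.961 = 18211
Group 3: 20371 * 0.93 = 18945
Group 4: 50049 * 0.935 = 46796
Group 5: 39130 * 0.928 = 36313
Group 6: 41649 * 0.899 + 56758 * 0.396 = 37442 + 22476 = 59918
Giving 21093 / 18211 / 18945 / 46796 / 36313 / 59918.
Total: 291000 → 201276; change = -89724; percentage change = -30.8%

-30.8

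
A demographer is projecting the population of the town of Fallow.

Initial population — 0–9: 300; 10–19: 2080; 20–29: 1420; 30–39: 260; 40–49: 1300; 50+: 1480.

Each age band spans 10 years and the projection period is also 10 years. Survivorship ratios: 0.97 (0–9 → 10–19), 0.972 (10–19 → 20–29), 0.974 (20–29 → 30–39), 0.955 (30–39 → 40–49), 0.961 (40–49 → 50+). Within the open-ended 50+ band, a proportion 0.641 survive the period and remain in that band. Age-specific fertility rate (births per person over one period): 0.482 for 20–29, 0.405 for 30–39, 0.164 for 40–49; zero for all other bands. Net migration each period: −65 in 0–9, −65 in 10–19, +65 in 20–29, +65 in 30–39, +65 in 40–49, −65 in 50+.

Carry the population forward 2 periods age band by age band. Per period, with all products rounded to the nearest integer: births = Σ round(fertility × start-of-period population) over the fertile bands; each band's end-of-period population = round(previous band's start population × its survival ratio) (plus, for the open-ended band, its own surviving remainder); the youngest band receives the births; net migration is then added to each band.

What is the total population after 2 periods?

7856

Period 1:
Births: 1420 × 0.482 = 684 ; 260 × 0.405 = 105 ; 1300 × 0.164 = 213 ⇒ total 1002
10–19: 300 × 0.97 = 291
20–29: 2080 × 0.972 = 2022
30–39: 1420 × 0.974 = 1383
40–49: 260 × 0.955 = 248
50+: 1300 × 0.961 + 1480 × 0.641 = 1249 + 949 = 2198
Net migration: 0–9 − 65 → 937; 10–19 − 65 → 226; 20–29 + 65 → 2087; 30–39 + 65 → 1448; 40–49 + 65 → 313; 50+ − 65 → 2133
Giving 937 / 226 / 2087 / 1448 / 313 / 2133.
Period 2:
Births: 2087 × 0.482 = 1006 ; 1448 × 0.405 = 586 ; 313 × 0.164 = 51 ⇒ total 1643
10–19: 937 × 0.97 = 909
20–29: 226 × 0.972 = 220
30–39: 2087 × 0.974 = 2033
40–49: 1448 × 0.955 = 1383
50+: 313 × 0.961 + 2133 × 0.641 = 301 + 1367 = 1668
Net migration: 0–9 − 65 → 1578; 10–19 − 65 → 844; 20–29 + 65 → 285; 30–39 + 65 → 2098; 40–49 + 65 → 1448; 50+ − 65 → 1603
Giving 1578 / 844 / 285 / 2098 / 1448 / 1603.
Total after period 2: 1578 + 844 + 285 + 2098 + 1448 + 1603 = 7856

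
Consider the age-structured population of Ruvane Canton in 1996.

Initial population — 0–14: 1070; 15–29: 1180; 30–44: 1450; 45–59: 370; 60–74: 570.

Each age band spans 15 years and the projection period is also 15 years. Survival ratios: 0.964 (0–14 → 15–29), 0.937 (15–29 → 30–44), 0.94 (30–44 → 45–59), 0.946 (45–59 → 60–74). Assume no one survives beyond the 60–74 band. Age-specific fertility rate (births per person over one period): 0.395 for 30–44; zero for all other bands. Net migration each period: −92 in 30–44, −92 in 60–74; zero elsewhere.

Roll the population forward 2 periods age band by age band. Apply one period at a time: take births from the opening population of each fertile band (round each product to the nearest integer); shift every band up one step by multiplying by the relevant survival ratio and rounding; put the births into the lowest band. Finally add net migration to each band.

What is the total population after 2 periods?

Period 1.
Births: 1450 * 0.395 = 573
15–29: 1070 * 0.964 = 1031
30–44: 1180 * 0.937 = 1106
45–59: 1450 * 0.94 = 1363
60–74: 370 * 0.946 = 350
Net migration: 30–44 − 92 → 1014; 60–74 − 92 → 258
Population now: 0–14=573, 15–29=1031, 30–44=1014, 45–59=1363, 60–74=258
Period 2.
Births: 1014 * 0.395 = 401
15–29: 573 * 0.964 = 552
30–44: 1031 * 0.937 = 966
45–59: 1014 * 0.94 = 953
60–74: 1363 * 0.946 = 1289
Net migration: 30–44 − 92 → 874; 60–74 − 92 → 1197
Population now: 0–14=401, 15–29=552, 30–44=874, 45–59=953, 60–74=1197
Total after period 2: 401 + 552 + 874 + 953 + 1197 = 3977

3977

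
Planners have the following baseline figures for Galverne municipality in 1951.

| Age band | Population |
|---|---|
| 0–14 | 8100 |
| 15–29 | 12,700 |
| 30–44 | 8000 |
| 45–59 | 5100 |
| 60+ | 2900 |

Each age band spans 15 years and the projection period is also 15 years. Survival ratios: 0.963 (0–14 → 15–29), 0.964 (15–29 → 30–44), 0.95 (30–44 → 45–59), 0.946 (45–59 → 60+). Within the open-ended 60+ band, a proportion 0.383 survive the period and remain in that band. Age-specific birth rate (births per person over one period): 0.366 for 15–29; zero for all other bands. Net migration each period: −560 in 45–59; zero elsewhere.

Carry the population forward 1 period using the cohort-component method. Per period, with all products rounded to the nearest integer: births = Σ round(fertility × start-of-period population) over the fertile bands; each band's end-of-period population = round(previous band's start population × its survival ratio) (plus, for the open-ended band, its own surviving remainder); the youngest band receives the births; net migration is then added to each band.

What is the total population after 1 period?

Let group 1 be 0–14 through group 5 = 60+.
After projecting period 1:
Births: 12700 × 0.366 = 4648
Group 2: 8100 × 0.963 = 7800
Group 3: 12700 × 0.964 = 12243
Group 4: 8000 × 0.95 = 7600
Group 5: 5100 × 0.946 + 2900 × 0.383 = 4825 + 1111 = 5936
Net migration: Group 4 − 560 → 7040
→ [4648, 7800, 12243, 7040, 5936]
Total after period 1: 4648 + 7800 + 12243 + 7040 + 5936 = 37667

37667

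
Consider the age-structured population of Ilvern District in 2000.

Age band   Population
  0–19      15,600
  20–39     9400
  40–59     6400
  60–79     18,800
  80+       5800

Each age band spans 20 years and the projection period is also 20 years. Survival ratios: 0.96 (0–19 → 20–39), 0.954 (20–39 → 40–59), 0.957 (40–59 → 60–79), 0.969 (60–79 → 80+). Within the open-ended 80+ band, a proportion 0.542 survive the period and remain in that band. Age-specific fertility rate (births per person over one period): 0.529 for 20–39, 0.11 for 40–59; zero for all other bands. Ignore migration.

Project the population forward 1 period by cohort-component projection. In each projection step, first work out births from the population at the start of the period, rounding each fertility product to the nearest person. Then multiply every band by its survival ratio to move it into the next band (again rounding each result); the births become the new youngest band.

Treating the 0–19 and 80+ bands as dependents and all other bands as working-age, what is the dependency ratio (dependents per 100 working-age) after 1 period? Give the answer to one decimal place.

— Period 1 —
Births: 9400 * 0.529 = 4973 ; 6400 * 0.11 = 704 ⇒ total 5677
20–39: 15600 * 0.96 = 14976
40–59: 9400 * 0.954 = 8968
60–79: 6400 * 0.957 = 6125
80+: 18800 * 0.969 + 5800 * 0.542 = 18217 + 3144 = 21361
Population now: 0–19=5677, 20–39=14976, 40–59=8968, 60–79=6125, 80+=21361
Dependents (band 0–19 + band 80+) = 5677 + 21361 = 27038; working-age = 30069; ratio = 27038/30069 × 100 = 89.9

89.9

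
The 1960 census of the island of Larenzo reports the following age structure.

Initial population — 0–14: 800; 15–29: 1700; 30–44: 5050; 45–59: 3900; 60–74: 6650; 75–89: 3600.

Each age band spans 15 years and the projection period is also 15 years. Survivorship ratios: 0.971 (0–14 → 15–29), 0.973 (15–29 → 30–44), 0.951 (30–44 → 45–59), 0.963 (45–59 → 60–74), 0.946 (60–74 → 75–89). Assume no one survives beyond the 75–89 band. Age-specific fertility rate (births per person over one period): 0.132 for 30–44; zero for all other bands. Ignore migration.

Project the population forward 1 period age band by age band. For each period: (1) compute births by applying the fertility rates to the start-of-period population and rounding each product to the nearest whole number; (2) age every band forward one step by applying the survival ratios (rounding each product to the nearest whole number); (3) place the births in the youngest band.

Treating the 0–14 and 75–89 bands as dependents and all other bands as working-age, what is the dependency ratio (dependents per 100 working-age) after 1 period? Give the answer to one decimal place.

63.3

Call the groups 1 to 6, youngest first.
— Period 1 —
Births: 5050 × 0.132 = 667
Group 2: 800 × 0.971 = 777
Group 3: 1700 × 0.973 = 1654
Group 4: 5050 × 0.951 = 4803
Group 5: 3900 × 0.963 = 3756
Group 6: 6650 × 0.946 = 6291
End of period: [667, 777, 1654, 4803, 3756, 6291]
Dependents (band 0–14 + band 75–89) = 667 + 6291 = 6958; working-age = 10990; ratio = 6958/10990 × 100 = 63.3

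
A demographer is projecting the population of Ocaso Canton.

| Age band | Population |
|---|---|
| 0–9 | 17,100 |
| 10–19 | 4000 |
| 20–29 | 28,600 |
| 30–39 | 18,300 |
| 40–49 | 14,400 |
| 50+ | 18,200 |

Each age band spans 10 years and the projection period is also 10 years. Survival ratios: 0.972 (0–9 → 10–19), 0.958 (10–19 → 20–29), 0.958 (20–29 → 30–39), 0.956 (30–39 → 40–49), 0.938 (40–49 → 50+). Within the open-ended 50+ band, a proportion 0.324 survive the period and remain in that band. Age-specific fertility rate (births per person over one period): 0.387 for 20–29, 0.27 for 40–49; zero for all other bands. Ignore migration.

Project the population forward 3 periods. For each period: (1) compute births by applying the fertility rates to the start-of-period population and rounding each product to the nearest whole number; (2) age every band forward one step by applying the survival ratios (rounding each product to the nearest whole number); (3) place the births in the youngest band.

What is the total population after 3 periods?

Let band 1 be 0–9 through band 6 = 50+.
— Period 1 —
Births: 28600 × 0.387 = 11068, 14400 × 0.27 = 3888 → 14956
Band 2: 17100 × 0.972 = 16621
Band 3: 4000 × 0.958 = 3832
Band 4: 28600 × 0.958 = 27399
Band 5: 18300 × 0.956 = 17495
Band 6: 14400 × 0.938 + 18200 × 0.324 = 13507 + 5897 = 19404
→ [14956, 16621, 3832, 27399, 17495, 19404]
— Period 2 —
Births: 3832 × 0.387 = 1483, 17495 × 0.27 = 4724 → 6207
Band 2: 14956 × 0.972 = 14537
Band 3: 16621 × 0.958 = 15923
Band 4: 3832 × 0.958 = 3671
Band 5: 27399 × 0.956 = 26193
Band 6: 17495 × 0.938 + 19404 × 0.324 = 16410 + 6287 = 22697
→ [6207, 14537, 15923, 3671, 26193, 22697]
— Period 3 —
Births: 15923 × 0.387 = 6162, 26193 × 0.27 = 7072 → 13234
Band 2: 6207 × 0.972 = 6033
Band 3: 14537 × 0.958 = 13926
Band 4: 15923 × 0.958 = 15254
Band 5: 3671 × 0.956 = 3509
Band 6: 26193 × 0.938 + 22697 × 0.324 = 24569 + 7354 = 31923
→ [13234, 6033, 13926, 15254, 3509, 31923]
Total after period 3: 13234 + 6033 + 13926 + 15254 + 3509 + 31923 = 83879

83879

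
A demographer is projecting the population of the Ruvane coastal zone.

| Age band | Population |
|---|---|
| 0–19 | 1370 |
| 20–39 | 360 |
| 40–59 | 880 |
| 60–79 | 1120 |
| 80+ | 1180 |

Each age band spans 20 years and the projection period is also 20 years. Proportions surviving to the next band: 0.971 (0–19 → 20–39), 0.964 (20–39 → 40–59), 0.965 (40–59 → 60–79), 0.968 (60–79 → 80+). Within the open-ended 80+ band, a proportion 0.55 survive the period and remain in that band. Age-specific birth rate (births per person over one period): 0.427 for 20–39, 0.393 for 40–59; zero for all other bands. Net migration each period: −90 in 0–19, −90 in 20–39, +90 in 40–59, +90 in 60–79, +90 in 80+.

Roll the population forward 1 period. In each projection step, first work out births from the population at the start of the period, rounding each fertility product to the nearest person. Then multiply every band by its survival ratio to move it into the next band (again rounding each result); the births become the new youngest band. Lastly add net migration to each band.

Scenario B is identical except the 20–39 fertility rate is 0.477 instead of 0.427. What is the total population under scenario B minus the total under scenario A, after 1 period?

18

Period 1:
Births: 360 × 0.427 = 154 ; 880 × 0.393 = 346 → 500
20–39: 1370 × 0.971 = 1330
40–59: 360 × 0.964 = 347
60–79: 880 × 0.965 = 849
80+: 1120 × 0.968 + 1180 × 0.55 = 1084 + 649 = 1733
Net migration: 0–19 − 90 → 410; 20–39 − 90 → 1240; 40–59 + 90 → 437; 60–79 + 90 → 939; 80+ + 90 → 1823
Population now: 0–19=410, 20–39=1240, 40–59=437, 60–79=939, 80+=1823
Scenario A total after 1 period: 4849
Scenario B projection —
Period 1:
Births: 360 × 0.477 = 172 ; 880 × 0.393 = 346 → 518
20–39: 1370 × 0.971 = 1330
40–59: 360 × 0.964 = 347
60–79: 880 × 0.965 = 849
80+: 1120 × 0.968 + 1180 × 0.55 = 1084 + 649 = 1733
Net migration: 0–19 − 90 → 428; 20–39 − 90 → 1240; 40–59 + 90 → 437; 60–79 + 90 → 939; 80+ + 90 → 1823
Population now: 0–19=428, 20–39=1240, 40–59=437, 60–79=939, 80+=1823
Scenario B total after 1 period: 4867
Difference B − A = 4867 − 4849 = 18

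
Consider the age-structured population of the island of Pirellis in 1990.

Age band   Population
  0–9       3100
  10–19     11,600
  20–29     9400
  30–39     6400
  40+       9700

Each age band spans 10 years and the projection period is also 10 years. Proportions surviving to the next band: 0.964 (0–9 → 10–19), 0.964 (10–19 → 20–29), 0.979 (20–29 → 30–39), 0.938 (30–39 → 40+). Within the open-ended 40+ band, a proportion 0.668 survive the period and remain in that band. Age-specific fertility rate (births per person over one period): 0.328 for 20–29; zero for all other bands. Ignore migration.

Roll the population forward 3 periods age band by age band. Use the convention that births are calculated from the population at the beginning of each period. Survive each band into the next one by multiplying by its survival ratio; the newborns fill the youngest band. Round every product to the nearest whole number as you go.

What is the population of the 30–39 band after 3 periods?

2820

Numbering the groups 1..5 from youngest to oldest:
After projecting period 1:
Births: 9400 × 0.328 = 3083
Group 2: 3100 × 0.964 = 2988
Group 3: 11600 × 0.964 = 11182
Group 4: 9400 × 0.979 = 9203
Group 5: 6400 × 0.938 + 9700 × 0.668 = 6003 + 6480 = 12483
Population now: 0–9=3083, 10–19=2988, 20–29=11182, 30–39=9203, 40+=12483
After projecting period 2:
Births: 11182 × 0.328 = 3668
Group 2: 3083 × 0.964 = 2972
Group 3: 2988 × 0.964 = 2880
Group 4: 11182 × 0.979 = 10947
Group 5: 9203 × 0.938 + 12483 × 0.668 = 8632 + 8339 = 16971
Population now: 0–9=3668, 10–19=2972, 20–29=2880, 30–39=10947, 40+=16971
After projecting period 3:
Births: 2880 × 0.328 = 945
Group 2: 3668 × 0.964 = 3536
Group 3: 2972 × 0.964 = 2865
Group 4: 2880 × 0.979 = 2820
Group 5: 10947 × 0.938 + 16971 × 0.668 = 10268 + 11337 = 21605
Population now: 0–9=945, 10–19=3536, 20–29=2865, 30–39=2820, 40+=21605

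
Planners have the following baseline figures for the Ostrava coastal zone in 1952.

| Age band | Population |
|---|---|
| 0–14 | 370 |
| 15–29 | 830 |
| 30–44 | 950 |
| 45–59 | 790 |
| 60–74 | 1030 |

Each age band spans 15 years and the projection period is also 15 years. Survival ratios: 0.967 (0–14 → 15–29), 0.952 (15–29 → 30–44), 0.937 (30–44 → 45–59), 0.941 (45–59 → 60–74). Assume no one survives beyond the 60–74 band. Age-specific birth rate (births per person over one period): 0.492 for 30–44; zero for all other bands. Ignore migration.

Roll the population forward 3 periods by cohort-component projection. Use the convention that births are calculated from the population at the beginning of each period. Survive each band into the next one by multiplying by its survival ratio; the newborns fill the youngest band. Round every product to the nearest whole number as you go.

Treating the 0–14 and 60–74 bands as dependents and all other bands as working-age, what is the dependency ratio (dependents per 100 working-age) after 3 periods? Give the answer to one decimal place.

76.7

(Bands numbered youngest = 1 to oldest = 5.)
Period 1.
Births: 950 * 0.492 = 467
Band 2: 370 * 0.967 = 358
Band 3: 830 * 0.952 = 790
Band 4: 950 * 0.937 = 890
Band 5: 790 * 0.941 = 743
Population now: 0–14=467, 15–29=358, 30–44=790, 45–59=890, 60–74=743
Period 2.
Births: 790 * 0.492 = 389
Band 2: 467 * 0.967 = 452
Band 3: 358 * 0.952 = 341
Band 4: 790 * 0.937 = 740
Band 5: 890 * 0.941 = 837
Population now: 0–14=389, 15–29=452, 30–44=341, 45–59=740, 60–74=837
Period 3.
Births: 341 * 0.492 = 168
Band 2: 389 * 0.967 = 376
Band 3: 452 * 0.952 = 430
Band 4: 341 * 0.937 = 320
Band 5: 740 * 0.941 = 696
Population now: 0–14=168, 15–29=376, 30–44=430, 45–59=320, 60–74=696
Dependents (band 0–14 + band 60–74) = 168 + 696 = 864; working-age = 1126; ratio = 864/1126 × 100 = 76.7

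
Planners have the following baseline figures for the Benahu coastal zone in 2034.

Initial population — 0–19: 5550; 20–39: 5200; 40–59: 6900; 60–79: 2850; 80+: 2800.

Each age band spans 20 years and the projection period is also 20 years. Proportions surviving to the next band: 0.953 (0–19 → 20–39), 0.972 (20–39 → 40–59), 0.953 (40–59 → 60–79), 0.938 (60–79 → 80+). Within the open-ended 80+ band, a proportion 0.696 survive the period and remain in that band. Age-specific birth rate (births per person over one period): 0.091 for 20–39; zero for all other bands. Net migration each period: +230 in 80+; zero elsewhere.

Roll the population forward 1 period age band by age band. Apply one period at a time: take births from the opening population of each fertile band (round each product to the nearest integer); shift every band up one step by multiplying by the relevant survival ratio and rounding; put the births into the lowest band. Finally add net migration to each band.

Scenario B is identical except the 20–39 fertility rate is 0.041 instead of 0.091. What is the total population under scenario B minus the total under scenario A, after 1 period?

Let group 1 be 0–19 through group 5 = 80+.
Period 1:
Births: 5200 × 0.091 = 473
Group 2: 5550 × 0.953 = 5289
Group 3: 5200 × 0.972 = 5054
Group 4: 6900 × 0.953 = 6576
Group 5: 2850 × 0.938 + 2800 × 0.696 = 2673 + 1949 = 4622
Net migration: Group 5 + 230 → 4852
Giving 473 / 5289 / 5054 / 6576 / 4852.
Scenario A total after 1 period: 22244
Scenario B projection —
Period 1:
Births: 5200 × 0.041 = 213
Group 2: 5550 × 0.953 = 5289
Group 3: 5200 × 0.972 = 5054
Group 4: 6900 × 0.953 = 6576
Group 5: 2850 × 0.938 + 2800 × 0.696 = 2673 + 1949 = 4622
Net migration: Group 5 + 230 → 4852
Giving 213 / 5289 / 5054 / 6576 / 4852.
Scenario B total after 1 period: 21984
Difference B − A = 21984 − 22244 = -260

-260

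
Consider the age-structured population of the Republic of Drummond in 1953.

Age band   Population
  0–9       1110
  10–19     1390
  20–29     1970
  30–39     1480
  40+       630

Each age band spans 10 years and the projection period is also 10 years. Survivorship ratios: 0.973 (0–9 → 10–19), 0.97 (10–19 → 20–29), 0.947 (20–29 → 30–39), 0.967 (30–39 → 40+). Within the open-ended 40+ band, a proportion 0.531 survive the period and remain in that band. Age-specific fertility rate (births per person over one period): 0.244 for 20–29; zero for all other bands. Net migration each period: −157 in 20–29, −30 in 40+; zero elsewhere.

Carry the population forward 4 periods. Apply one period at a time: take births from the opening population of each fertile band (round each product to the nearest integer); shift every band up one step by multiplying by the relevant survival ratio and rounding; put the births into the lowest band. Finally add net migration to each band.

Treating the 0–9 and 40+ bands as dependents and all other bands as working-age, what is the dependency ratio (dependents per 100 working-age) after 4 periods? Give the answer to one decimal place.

357.7

(Groups numbered youngest = 1 to oldest = 5.)
— Period 1 —
Births: 1970 * 0.244 = 481
Group 2: 1110 * 0.973 = 1080
Group 3: 1390 * 0.97 = 1348
Group 4: 1970 * 0.947 = 1866
Group 5: 1480 * 0.967 + 630 * 0.531 = 1431 + 335 = 1766
Net migration: Group 3 − 157 → 1191; Group 5 − 30 → 1736
Giving 481 / 1080 / 1191 / 1866 / 1736.
— Period 2 —
Births: 1191 * 0.244 = 291
Group 2: 481 * 0.973 = 468
Group 3: 1080 * 0.97 = 1048
Group 4: 1191 * 0.947 = 1128
Group 5: 1866 * 0.967 + 1736 * 0.531 = 1804 + 922 = 2726
Net migration: Group 3 − 157 → 891; Group 5 − 30 → 2696
Giving 291 / 468 / 891 / 1128 / 2696.
— Period 3 —
Births: 891 * 0.244 = 217
Group 2: 291 * 0.973 = 283
Group 3: 468 * 0.97 = 454
Group 4: 891 * 0.947 = 844
Group 5: 1128 * 0.967 + 2696 * 0.531 = 1091 + 1432 = 2523
Net migration: Group 3 − 157 → 297; Group 5 − 30 → 2493
Giving 217 / 283 / 297 / 844 / 2493.
— Period 4 —
Births: 297 * 0.244 = 72
Group 2: 217 * 0.973 = 211
Group 3: 283 * 0.97 = 275
Group 4: 297 * 0.947 = 281
Group 5: 844 * 0.967 + 2493 * 0.531 = 816 + 1324 = 2140
Net migration: Group 3 − 157 → 118; Group 5 − 30 → 2110
Giving 72 / 211 / 118 / 281 / 2110.
Dependents (band 0–9 + band 40+) = 72 + 2110 = 2182; working-age = 610; ratio = 2182/610 × 100 = 357.7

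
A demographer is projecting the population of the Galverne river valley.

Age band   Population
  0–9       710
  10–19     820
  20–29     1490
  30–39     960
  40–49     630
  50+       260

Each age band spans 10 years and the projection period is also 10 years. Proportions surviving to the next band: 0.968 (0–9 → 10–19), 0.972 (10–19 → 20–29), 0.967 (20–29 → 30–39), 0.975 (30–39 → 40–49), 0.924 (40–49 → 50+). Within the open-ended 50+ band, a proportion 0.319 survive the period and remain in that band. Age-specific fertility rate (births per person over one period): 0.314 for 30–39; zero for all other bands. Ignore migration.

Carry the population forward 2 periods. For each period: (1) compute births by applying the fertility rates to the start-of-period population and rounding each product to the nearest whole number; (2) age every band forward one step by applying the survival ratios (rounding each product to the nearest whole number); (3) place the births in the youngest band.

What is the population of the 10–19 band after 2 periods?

291

Call the groups 1 to 6, youngest first.
— Period 1 —
Births: 960 × 0.314 = 301
Group 2: 710 × 0.968 = 687
Group 3: 820 × 0.972 = 797
Group 4: 1490 × 0.967 = 1441
Group 5: 960 × 0.975 = 936
Group 6: 630 × 0.924 + 260 × 0.319 = 582 + 83 = 665
End of period: [301, 687, 797, 1441, 936, 665]
— Period 2 —
Births: 1441 × 0.314 = 452
Group 2: 301 × 0.968 = 291
Group 3: 687 × 0.972 = 668
Group 4: 797 × 0.967 = 771
Group 5: 1441 × 0.975 = 1405
Group 6: 936 × 0.924 + 665 × 0.319 = 865 + 212 = 1077
End of period: [452, 291, 668, 771, 1405, 1077]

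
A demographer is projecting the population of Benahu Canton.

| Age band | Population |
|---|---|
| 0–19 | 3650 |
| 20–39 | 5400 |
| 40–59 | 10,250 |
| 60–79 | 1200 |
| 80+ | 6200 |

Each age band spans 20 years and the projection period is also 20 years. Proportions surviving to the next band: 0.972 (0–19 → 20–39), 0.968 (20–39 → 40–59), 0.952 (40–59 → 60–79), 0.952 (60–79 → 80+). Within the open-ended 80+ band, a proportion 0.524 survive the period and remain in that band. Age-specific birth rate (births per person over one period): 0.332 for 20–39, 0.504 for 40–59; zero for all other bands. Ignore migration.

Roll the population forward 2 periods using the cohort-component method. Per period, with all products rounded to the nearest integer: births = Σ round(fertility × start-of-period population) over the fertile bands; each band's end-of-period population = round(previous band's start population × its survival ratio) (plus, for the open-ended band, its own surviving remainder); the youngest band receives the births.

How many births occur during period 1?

6959

— Period 1 —
Births: 5400 × 0.332 = 1793, 10250 × 0.504 = 5166 → total 6959
20–39: 3650 × 0.972 = 3548
40–59: 5400 × 0.968 = 5227
60–79: 10250 × 0.952 = 9758
80+: 1200 × 0.952 + 6200 × 0.524 = 1142 + 3249 = 4391
End of period: [6959, 3548, 5227, 9758, 4391]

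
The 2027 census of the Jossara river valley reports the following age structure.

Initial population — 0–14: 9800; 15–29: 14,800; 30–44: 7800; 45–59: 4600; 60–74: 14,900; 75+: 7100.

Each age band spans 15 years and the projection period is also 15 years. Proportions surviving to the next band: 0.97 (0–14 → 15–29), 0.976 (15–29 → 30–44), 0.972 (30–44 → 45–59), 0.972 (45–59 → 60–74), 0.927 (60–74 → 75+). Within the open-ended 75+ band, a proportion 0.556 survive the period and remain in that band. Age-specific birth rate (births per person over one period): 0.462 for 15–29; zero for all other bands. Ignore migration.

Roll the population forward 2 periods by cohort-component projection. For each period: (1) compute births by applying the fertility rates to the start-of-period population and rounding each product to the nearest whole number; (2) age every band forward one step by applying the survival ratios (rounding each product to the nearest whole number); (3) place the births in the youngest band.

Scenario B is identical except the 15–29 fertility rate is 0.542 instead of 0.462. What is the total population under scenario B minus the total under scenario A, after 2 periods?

1908

— Period 1 —
Births: 14800 * 0.462 = 6838
15–29: 9800 * 0.97 = 9506
30–44: 14800 * 0.976 = 14445
45–59: 7800 * 0.972 = 7582
60–74: 4600 * 0.972 = 4471
75+: 14900 * 0.927 + 7100 * 0.556 = 13812 + 3948 = 17760
→ [6838, 9506, 14445, 7582, 4471, 17760]
— Period 2 —
Births: 9506 * 0.462 = 4392
15–29: 6838 * 0.97 = 6633
30–44: 9506 * 0.976 = 9278
45–59: 14445 * 0.972 = 14041
60–74: 7582 * 0.972 = 7370
75+: 4471 * 0.927 + 17760 * 0.556 = 4145 + 9875 = 14020
→ [4392, 6633, 9278, 14041, 7370, 14020]
Scenario A total after 2 periods: 55734
Scenario B projection —
— Period 1 —
Births: 14800 * 0.542 = 8022
15–29: 9800 * 0.97 = 9506
30–44: 14800 * 0.976 = 14445
45–59: 7800 * 0.972 = 7582
60–74: 4600 * 0.972 = 4471
75+: 14900 * 0.927 + 7100 * 0.556 = 13812 + 3948 = 17760
→ [8022, 9506, 14445, 7582, 4471, 17760]
— Period 2 —
Births: 9506 * 0.542 = 5152
15–29: 8022 * 0.97 = 7781
30–44: 9506 * 0.976 = 9278
45–59: 14445 * 0.972 = 14041
60–74: 7582 * 0.972 = 7370
75+: 4471 * 0.927 + 17760 * 0.556 = 4145 + 9875 = 14020
→ [5152, 7781, 9278, 14041, 7370, 14020]
Scenario B total after 2 periods: 57642
Difference B − A = 57642 − 55734 = 1908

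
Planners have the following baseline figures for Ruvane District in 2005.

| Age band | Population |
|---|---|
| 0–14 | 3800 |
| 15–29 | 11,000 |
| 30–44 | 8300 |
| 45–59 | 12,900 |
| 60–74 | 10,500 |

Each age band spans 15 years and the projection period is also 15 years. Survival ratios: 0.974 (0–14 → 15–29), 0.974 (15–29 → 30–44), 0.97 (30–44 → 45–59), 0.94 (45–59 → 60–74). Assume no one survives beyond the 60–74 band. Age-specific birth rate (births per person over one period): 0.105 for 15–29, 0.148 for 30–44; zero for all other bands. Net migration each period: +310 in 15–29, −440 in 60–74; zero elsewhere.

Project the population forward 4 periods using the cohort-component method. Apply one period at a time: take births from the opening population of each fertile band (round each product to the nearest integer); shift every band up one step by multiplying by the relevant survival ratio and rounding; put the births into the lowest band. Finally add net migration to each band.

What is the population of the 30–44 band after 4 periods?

Period 1:
Births: 11000 × 0.105 = 1155, 8300 × 0.148 = 1228 — total 2383
15–29: 3800 × 0.974 = 3701
30–44: 11000 × 0.974 = 10714
45–59: 8300 × 0.97 = 8051
60–74: 12900 × 0.94 = 12126
Net migration: 15–29 + 310 → 4011; 60–74 − 440 → 11686
Giving 2383 / 4011 / 10714 / 8051 / 11686.
Period 2:
Births: 4011 × 0.105 = 421, 10714 × 0.148 = 1586 — total 2007
15–29: 2383 × 0.974 = 2321
30–44: 4011 × 0.974 = 3907
45–59: 10714 × 0.97 = 10393
60–74: 8051 × 0.94 = 7568
Net migration: 15–29 + 310 → 2631; 60–74 − 440 → 7128
Giving 2007 / 2631 / 3907 / 10393 / 7128.
Period 3:
Births: 2631 × 0.105 = 276, 3907 × 0.148 = 578 — total 854
15–29: 2007 × 0.974 = 1955
30–44: 2631 × 0.974 = 2563
45–59: 3907 × 0.97 = 3790
60–74: 10393 × 0.94 = 9769
Net migration: 15–29 + 310 → 2265; 60–74 − 440 → 9329
Giving 854 / 2265 / 2563 / 3790 / 9329.
Period 4:
Births: 2265 × 0.105 = 238, 2563 × 0.148 = 379 — total 617
15–29: 854 × 0.974 = 832
30–44: 2265 × 0.974 = 2206
45–59: 2563 × 0.97 = 2486
60–74: 3790 × 0.94 = 3563
Net migration: 15–29 + 310 → 1142; 60–74 − 440 → 3123
Giving 617 / 1142 / 2206 / 2486 / 3123.

2206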